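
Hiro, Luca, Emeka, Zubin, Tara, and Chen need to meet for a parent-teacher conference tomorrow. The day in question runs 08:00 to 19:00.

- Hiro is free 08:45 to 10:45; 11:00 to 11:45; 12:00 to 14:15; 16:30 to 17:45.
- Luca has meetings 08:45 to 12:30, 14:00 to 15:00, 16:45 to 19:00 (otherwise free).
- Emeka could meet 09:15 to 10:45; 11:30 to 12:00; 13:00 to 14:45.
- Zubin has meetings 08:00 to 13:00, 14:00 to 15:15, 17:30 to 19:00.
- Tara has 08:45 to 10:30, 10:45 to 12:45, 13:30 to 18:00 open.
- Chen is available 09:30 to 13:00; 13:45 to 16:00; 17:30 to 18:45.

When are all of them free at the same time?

13:45-14:00

Hiro free: 08:45-10:45, 11:00-11:45, 12:00-14:15, 16:30-17:45.
Luca free: 08:00-08:45, 12:30-14:00, 15:00-16:45 (invert busy blocks within the working day).
Emeka free: 09:15-10:45, 11:30-12:00, 13:00-14:45.
Zubin free: 13:00-14:00, 15:15-17:30 (invert busy blocks within the working day).
Tara free: 08:45-10:30, 10:45-12:45, 13:30-18:00.
Chen free: 09:30-13:00, 13:45-16:00, 17:30-18:45.
Hiro ∩ Luca: 12:30-14:00, 16:30-16:45.
Hiro ∩ Luca ∩ Emeka: 13:00-14:00.
Hiro ∩ Luca ∩ Emeka ∩ Zubin: 13:00-14:00.
Hiro ∩ Luca ∩ Emeka ∩ Zubin ∩ Tara: 13:30-14:00.
Hiro ∩ Luca ∩ Emeka ∩ Zubin ∩ Tara ∩ Chen: 13:45-14:00.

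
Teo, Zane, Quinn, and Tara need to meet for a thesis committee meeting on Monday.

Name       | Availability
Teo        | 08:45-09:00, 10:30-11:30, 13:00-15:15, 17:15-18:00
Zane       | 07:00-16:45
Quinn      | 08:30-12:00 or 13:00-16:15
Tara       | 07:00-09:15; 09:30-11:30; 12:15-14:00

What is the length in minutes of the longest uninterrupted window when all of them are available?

60

Teo ∩ Zane: 08:45-09:00, 10:30-11:30, 13:00-15:15.
Teo ∩ Zane ∩ Quinn: 08:45-09:00, 10:30-11:30, 13:00-15:15.
Teo ∩ Zane ∩ Quinn ∩ Tara: 08:45-09:00, 10:30-11:30, 13:00-14:00.
The longest is 10:30-11:30 at 60 minutes.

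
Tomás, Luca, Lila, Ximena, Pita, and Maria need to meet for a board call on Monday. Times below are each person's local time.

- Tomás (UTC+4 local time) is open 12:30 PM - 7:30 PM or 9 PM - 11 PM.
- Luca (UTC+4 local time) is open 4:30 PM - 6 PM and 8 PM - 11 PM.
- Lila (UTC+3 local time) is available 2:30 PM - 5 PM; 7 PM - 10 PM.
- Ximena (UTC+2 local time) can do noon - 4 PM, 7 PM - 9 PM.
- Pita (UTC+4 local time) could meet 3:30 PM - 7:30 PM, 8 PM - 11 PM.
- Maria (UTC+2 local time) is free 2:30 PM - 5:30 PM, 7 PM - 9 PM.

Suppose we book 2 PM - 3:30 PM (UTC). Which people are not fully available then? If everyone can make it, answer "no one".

Tomás in UTC: 08:30-15:30, 17:00-19:00 (subtract 4h to convert from UTC+4).
Luca in UTC: 12:30-14:00, 16:00-19:00 (subtract 4h to convert from UTC+4).
Lila in UTC: 11:30-14:00, 16:00-19:00 (subtract 3h to convert from UTC+3).
Ximena in UTC: 10:00-14:00, 17:00-19:00 (subtract 2h to convert from UTC+2).
Pita in UTC: 11:30-15:30, 16:00-19:00 (subtract 4h to convert from UTC+4).
Maria in UTC: 12:30-15:30, 17:00-19:00 (subtract 2h to convert from UTC+2).
Tomás: free for 14:00-15:30. Luca: not fully free for 14:00-15:30. Lila: not fully free for 14:00-15:30. Ximena: not fully free for 14:00-15:30. Pita: free for 14:00-15:30. Maria: free for 14:00-15:30.

Lila, Luca, Ximena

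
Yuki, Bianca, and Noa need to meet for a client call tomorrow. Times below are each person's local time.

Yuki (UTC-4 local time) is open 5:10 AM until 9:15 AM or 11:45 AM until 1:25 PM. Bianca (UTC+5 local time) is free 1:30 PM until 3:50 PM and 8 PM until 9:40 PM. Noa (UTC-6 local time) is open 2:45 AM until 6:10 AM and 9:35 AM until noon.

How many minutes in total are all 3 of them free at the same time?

155

Yuki in UTC: 09:10-13:15, 15:45-17:25 (add 4h to convert from UTC-4).
Bianca in UTC: 08:30-10:50, 15:00-16:40 (subtract 5h to convert from UTC+5).
Noa in UTC: 08:45-12:10, 15:35-18:00 (add 6h to convert from UTC-6).
Yuki ∩ Bianca: 09:10-10:50, 15:45-16:40.
Yuki ∩ Bianca ∩ Noa: 09:10-10:50, 15:45-16:40.
So the common availability across everyone is 09:10-10:50, 15:45-16:40.
Summing the common windows: 100 + 55 = 155 minutes.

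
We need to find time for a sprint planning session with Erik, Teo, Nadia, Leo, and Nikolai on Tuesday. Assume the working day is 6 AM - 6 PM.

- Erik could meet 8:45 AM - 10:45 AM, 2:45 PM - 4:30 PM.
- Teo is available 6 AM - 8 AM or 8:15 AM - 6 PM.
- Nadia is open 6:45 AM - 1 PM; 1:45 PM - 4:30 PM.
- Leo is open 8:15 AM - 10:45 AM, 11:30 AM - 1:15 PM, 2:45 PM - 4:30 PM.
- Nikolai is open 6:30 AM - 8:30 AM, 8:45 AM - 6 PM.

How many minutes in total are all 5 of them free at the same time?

Erik ∩ Teo: 08:45-10:45, 14:45-16:30.
Erik ∩ Teo ∩ Nadia: 08:45-10:45, 14:45-16:30.
Erik ∩ Teo ∩ Nadia ∩ Leo: 08:45-10:45, 14:45-16:30.
Erik ∩ Teo ∩ Nadia ∩ Leo ∩ Nikolai: 08:45-10:45, 14:45-16:30.
Summing the common windows: 120 + 105 = 225 minutes.

225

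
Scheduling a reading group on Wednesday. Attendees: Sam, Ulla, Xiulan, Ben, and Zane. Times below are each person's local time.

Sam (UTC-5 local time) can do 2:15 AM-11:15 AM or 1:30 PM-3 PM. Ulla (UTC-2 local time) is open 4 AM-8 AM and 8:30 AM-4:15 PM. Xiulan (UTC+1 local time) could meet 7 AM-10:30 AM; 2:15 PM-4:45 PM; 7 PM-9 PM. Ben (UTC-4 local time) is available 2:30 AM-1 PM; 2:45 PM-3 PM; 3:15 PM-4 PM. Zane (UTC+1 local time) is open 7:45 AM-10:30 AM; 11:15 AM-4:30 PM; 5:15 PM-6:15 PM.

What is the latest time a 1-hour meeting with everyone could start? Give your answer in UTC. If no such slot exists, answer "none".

14:30

Sam in UTC: 07:15-16:15, 18:30-20:00 (add 5h to convert from UTC-5).
Ulla in UTC: 06:00-10:00, 10:30-18:15 (add 2h to convert from UTC-2).
Xiulan in UTC: 06:00-09:30, 13:15-15:45, 18:00-20:00 (subtract 1h to convert from UTC+1).
Ben in UTC: 06:30-17:00, 18:45-19:00, 19:15-20:00 (add 4h to convert from UTC-4).
Zane in UTC: 06:45-09:30, 10:15-15:30, 16:15-17:15 (subtract 1h to convert from UTC+1).
Sam ∩ Ulla: 07:15-10:00, 10:30-16:15.
Sam ∩ Ulla ∩ Xiulan: 07:15-09:30, 13:15-15:45.
Sam ∩ Ulla ∩ Xiulan ∩ Ben: 07:15-09:30, 13:15-15:45.
Sam ∩ Ulla ∩ Xiulan ∩ Ben ∩ Zane: 07:15-09:30, 13:15-15:30.
So the common availability across everyone is 07:15-09:30, 13:15-15:30.
The last common window of at least 60 minutes is 13:15-15:30; a 60-minute meeting can start as late as 14:30 and still end by 15:30.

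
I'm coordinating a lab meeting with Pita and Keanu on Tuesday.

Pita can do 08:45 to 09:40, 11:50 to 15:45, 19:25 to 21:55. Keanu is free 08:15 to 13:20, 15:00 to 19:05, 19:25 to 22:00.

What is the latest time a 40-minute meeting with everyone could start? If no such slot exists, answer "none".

Pita ∩ Keanu: 08:45-09:40, 11:50-13:20, 15:00-15:45, 19:25-21:55.
Those are the intersection windows.
The last common window of at least 40 minutes is 19:25-21:55; a 40-minute meeting can start as late as 21:15 and still end by 21:55.

21:15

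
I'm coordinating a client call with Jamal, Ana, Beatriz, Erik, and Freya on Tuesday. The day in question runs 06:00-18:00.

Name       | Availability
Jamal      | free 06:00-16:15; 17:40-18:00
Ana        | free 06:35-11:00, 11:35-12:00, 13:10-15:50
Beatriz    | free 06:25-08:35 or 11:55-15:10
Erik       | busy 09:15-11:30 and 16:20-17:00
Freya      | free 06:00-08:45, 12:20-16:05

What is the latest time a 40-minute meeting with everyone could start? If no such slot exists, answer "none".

14:30

Jamal free: 06:00-16:15, 17:40-18:00.
Ana free: 06:35-11:00, 11:35-12:00, 13:10-15:50.
Beatriz free: 06:25-08:35, 11:55-15:10.
Erik free: 06:00-09:15, 11:30-16:20, 17:00-18:00 (invert busy blocks within the working day).
Freya free: 06:00-08:45, 12:20-16:05.
Jamal ∩ Ana: 06:35-11:00, 11:35-12:00, 13:10-15:50.
Jamal ∩ Ana ∩ Beatriz: 06:35-08:35, 11:55-12:00, 13:10-15:10.
Jamal ∩ Ana ∩ Beatriz ∩ Erik: 06:35-08:35, 11:55-12:00, 13:10-15:10.
Jamal ∩ Ana ∩ Beatriz ∩ Erik ∩ Freya: 06:35-08:35, 13:10-15:10.
The last common window of at least 40 minutes is 13:10-15:10; a 40-minute meeting can start as late as 14:30 and still end by 15:10.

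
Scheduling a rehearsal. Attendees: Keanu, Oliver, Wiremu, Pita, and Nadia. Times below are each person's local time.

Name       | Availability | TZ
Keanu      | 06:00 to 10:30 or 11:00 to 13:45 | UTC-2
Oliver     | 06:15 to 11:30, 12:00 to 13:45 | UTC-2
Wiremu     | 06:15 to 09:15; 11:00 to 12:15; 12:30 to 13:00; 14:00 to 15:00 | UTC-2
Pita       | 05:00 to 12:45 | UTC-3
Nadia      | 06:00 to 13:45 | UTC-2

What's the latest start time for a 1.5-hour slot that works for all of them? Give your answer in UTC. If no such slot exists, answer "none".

Keanu in UTC: 08:00-12:30, 13:00-15:45 (add 2h to convert from UTC-2).
Oliver in UTC: 08:15-13:30, 14:00-15:45 (add 2h to convert from UTC-2).
Wiremu in UTC: 08:15-11:15, 13:00-14:15, 14:30-15:00, 16:00-17:00 (add 2h to convert from UTC-2).
Pita in UTC: 08:00-15:45 (add 3h to convert from UTC-3).
Nadia in UTC: 08:00-15:45 (add 2h to convert from UTC-2).
Keanu ∩ Oliver: 08:15-12:30, 13:00-13:30, 14:00-15:45.
Keanu ∩ Oliver ∩ Wiremu: 08:15-11:15, 13:00-13:30, 14:00-14:15, 14:30-15:00.
Keanu ∩ Oliver ∩ Wiremu ∩ Pita: 08:15-11:15, 13:00-13:30, 14:00-14:15, 14:30-15:00.
Keanu ∩ Oliver ∩ Wiremu ∩ Pita ∩ Nadia: 08:15-11:15, 13:00-13:30, 14:00-14:15, 14:30-15:00.
The last common window of at least 90 minutes is 08:15-11:15; a 90-minute meeting can start as late as 09:45 and still end by 11:15.

09:45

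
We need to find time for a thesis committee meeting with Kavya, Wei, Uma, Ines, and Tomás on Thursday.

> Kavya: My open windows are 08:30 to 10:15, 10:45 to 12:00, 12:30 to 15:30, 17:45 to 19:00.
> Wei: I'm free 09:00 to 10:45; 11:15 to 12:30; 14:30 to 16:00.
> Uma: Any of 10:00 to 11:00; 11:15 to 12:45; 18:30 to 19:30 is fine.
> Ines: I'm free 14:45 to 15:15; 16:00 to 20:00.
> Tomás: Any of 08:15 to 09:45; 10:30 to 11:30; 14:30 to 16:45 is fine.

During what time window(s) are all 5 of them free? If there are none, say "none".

none

Kavya ∩ Wei: 09:00-10:15, 11:15-12:00, 14:30-15:30.
Kavya ∩ Wei ∩ Uma: 10:00-10:15, 11:15-12:00.
Kavya ∩ Wei ∩ Uma ∩ Ines: ∅.
Kavya ∩ Wei ∩ Uma ∩ Ines ∩ Tomás: ∅.
There is no time when everyone is free.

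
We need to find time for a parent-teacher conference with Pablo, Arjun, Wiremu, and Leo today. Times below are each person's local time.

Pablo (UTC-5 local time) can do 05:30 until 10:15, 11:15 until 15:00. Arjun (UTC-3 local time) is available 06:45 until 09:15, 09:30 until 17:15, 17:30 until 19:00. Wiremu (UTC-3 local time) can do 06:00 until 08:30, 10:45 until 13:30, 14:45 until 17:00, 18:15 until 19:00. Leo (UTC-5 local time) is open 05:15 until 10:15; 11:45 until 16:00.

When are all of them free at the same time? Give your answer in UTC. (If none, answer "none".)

10:30-11:30, 13:45-15:15, 17:45-20:00

Pablo in UTC: 10:30-15:15, 16:15-20:00 (add 5h to convert from UTC-5).
Arjun in UTC: 09:45-12:15, 12:30-20:15, 20:30-22:00 (add 3h to convert from UTC-3).
Wiremu in UTC: 09:00-11:30, 13:45-16:30, 17:45-20:00, 21:15-22:00 (add 3h to convert from UTC-3).
Leo in UTC: 10:15-15:15, 16:45-21:00 (add 5h to convert from UTC-5).
Pablo ∩ Arjun: 10:30-12:15, 12:30-15:15, 16:15-20:00.
Pablo ∩ Arjun ∩ Wiremu: 10:30-11:30, 13:45-15:15, 16:15-16:30, 17:45-20:00.
Pablo ∩ Arjun ∩ Wiremu ∩ Leo: 10:30-11:30, 13:45-15:15, 17:45-20:00.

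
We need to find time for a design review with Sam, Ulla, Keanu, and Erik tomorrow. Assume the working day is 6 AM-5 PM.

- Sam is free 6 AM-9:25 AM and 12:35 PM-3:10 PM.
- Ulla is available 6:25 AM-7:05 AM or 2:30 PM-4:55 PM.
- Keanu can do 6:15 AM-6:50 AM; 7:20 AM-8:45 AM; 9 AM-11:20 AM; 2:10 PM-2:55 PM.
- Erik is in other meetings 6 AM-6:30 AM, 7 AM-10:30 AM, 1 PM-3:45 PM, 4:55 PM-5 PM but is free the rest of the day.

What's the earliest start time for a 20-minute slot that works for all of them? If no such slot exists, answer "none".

Sam free: 06:00-09:25, 12:35-15:10.
Ulla free: 06:25-07:05, 14:30-16:55.
Keanu free: 06:15-06:50, 07:20-08:45, 09:00-11:20, 14:10-14:55.
Erik free: 06:30-07:00, 10:30-13:00, 15:45-16:55 (invert busy blocks within the working day).
Sam ∩ Ulla: 06:25-07:05, 14:30-15:10.
Sam ∩ Ulla ∩ Keanu: 06:25-06:50, 14:30-14:55.
Sam ∩ Ulla ∩ Keanu ∩ Erik: 06:30-06:50.
The first common window of at least 20 minutes is 06:30-06:50, so the earliest start is 06:30.

06:30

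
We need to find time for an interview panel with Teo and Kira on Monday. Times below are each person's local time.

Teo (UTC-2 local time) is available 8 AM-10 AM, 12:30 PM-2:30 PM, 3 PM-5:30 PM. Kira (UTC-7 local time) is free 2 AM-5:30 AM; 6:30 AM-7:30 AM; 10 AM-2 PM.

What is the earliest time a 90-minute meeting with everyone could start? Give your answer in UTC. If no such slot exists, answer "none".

Teo in UTC: 10:00-12:00, 14:30-16:30, 17:00-19:30 (add 2h to convert from UTC-2).
Kira in UTC: 09:00-12:30, 13:30-14:30, 17:00-21:00 (add 7h to convert from UTC-7).
Teo ∩ Kira: 10:00-12:00, 17:00-19:30.
The first common window of at least 90 minutes is 10:00-12:00, so the earliest start is 10:00.

10:00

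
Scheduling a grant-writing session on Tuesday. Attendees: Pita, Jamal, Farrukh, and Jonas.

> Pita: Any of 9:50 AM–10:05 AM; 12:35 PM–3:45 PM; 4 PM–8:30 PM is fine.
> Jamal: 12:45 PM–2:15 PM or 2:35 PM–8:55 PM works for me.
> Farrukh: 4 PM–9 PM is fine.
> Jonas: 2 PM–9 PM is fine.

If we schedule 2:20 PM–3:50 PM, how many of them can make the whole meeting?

1

Jonas can make the full 14:20-15:50 slot — that's 1.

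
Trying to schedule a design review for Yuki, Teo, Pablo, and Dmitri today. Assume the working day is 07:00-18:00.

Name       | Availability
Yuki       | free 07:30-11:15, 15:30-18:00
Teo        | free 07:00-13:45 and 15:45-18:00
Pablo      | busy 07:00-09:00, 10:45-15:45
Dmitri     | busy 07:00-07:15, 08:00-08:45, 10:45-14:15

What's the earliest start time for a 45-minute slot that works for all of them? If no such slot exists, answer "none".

09:00

Yuki free: 07:30-11:15, 15:30-18:00.
Teo free: 07:00-13:45, 15:45-18:00.
Pablo free: 09:00-10:45, 15:45-18:00 (invert busy blocks within the working day).
Dmitri free: 07:15-08:00, 08:45-10:45, 14:15-18:00 (invert busy blocks within the working day).
Yuki ∩ Teo: 07:30-11:15, 15:45-18:00.
Yuki ∩ Teo ∩ Pablo: 09:00-10:45, 15:45-18:00.
Yuki ∩ Teo ∩ Pablo ∩ Dmitri: 09:00-10:45, 15:45-18:00.
The first common window of at least 45 minutes is 09:00-10:45, so the earliest start is 09:00.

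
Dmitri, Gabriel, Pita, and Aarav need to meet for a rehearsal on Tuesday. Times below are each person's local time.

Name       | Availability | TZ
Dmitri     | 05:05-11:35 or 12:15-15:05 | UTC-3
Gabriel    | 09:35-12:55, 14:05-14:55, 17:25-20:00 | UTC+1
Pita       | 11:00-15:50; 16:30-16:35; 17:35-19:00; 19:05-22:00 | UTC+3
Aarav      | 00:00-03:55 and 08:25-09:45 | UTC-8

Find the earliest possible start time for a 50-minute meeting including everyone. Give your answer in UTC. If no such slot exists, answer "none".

Dmitri in UTC: 08:05-14:35, 15:15-18:05 (add 3h to convert from UTC-3).
Gabriel in UTC: 08:35-11:55, 13:05-13:55, 16:25-19:00 (subtract 1h to convert from UTC+1).
Pita in UTC: 08:00-12:50, 13:30-13:35, 14:35-16:00, 16:05-19:00 (subtract 3h to convert from UTC+3).
Aarav in UTC: 08:00-11:55, 16:25-17:45 (add 8h to convert from UTC-8).
Dmitri ∩ Gabriel: 08:35-11:55, 13:05-13:55, 16:25-18:05.
Dmitri ∩ Gabriel ∩ Pita: 08:35-11:55, 13:30-13:35, 16:25-18:05.
Dmitri ∩ Gabriel ∩ Pita ∩ Aarav: 08:35-11:55, 16:25-17:45.
The first common window of at least 50 minutes is 08:35-11:55, so the earliest start is 08:35.

08:35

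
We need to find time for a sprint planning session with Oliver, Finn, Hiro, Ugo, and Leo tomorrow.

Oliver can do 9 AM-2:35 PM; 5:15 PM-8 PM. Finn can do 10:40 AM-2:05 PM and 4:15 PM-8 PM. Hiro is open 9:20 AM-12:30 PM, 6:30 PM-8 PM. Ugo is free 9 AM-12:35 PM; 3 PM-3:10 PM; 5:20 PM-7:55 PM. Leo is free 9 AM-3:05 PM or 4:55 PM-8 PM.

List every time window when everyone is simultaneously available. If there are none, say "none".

Oliver ∩ Finn: 10:40-14:05, 17:15-20:00.
Oliver ∩ Finn ∩ Hiro: 10:40-12:30, 18:30-20:00.
Oliver ∩ Finn ∩ Hiro ∩ Ugo: 10:40-12:30, 18:30-19:55.
Oliver ∩ Finn ∩ Hiro ∩ Ugo ∩ Leo: 10:40-12:30, 18:30-19:55.

10:40-12:30, 18:30-19:55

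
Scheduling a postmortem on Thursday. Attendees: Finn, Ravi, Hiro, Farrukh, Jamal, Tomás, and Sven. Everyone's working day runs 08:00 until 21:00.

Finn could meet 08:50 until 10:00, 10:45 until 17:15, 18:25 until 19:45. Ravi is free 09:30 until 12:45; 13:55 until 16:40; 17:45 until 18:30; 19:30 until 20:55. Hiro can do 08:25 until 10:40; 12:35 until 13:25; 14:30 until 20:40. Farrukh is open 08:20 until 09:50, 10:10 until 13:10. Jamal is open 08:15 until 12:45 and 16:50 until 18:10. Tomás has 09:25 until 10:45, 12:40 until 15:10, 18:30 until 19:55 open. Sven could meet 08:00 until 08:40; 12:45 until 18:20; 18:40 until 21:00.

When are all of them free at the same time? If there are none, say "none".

none

Finn ∩ Ravi: 09:30-10:00, 10:45-12:45, 13:55-16:40, 18:25-18:30, 19:30-19:45.
Finn ∩ Ravi ∩ Hiro: 09:30-10:00, 12:35-12:45, 14:30-16:40, 18:25-18:30, 19:30-19:45.
Finn ∩ Ravi ∩ Hiro ∩ Farrukh: 09:30-09:50, 12:35-12:45.
Finn ∩ Ravi ∩ Hiro ∩ Farrukh ∩ Jamal: 09:30-09:50, 12:35-12:45.
Finn ∩ Ravi ∩ Hiro ∩ Farrukh ∩ Jamal ∩ Tomás: 09:30-09:50, 12:40-12:45.
Finn ∩ Ravi ∩ Hiro ∩ Farrukh ∩ Jamal ∩ Tomás ∩ Sven: ∅.
There is no time when everyone is free.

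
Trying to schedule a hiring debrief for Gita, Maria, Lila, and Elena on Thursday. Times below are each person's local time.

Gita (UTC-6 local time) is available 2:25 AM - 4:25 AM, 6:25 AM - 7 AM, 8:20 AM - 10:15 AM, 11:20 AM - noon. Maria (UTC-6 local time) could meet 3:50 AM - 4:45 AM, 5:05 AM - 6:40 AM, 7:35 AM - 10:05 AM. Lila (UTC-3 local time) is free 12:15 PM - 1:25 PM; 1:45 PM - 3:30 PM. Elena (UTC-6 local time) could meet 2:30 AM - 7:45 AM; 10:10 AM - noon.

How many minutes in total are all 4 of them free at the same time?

0

Gita in UTC: 08:25-10:25, 12:25-13:00, 14:20-16:15, 17:20-18:00 (add 6h to convert from UTC-6).
Maria in UTC: 09:50-10:45, 11:05-12:40, 13:35-16:05 (add 6h to convert from UTC-6).
Lila in UTC: 15:15-16:25, 16:45-18:30 (add 3h to convert from UTC-3).
Elena in UTC: 08:30-13:45, 16:10-18:00 (add 6h to convert from UTC-6).
Gita ∩ Maria: 09:50-10:25, 12:25-12:40, 14:20-16:05.
Gita ∩ Maria ∩ Lila: 15:15-16:05.
Gita ∩ Maria ∩ Lila ∩ Elena: ∅.
There is no time when everyone is free.
There is no common window, so the total is 0 minutes.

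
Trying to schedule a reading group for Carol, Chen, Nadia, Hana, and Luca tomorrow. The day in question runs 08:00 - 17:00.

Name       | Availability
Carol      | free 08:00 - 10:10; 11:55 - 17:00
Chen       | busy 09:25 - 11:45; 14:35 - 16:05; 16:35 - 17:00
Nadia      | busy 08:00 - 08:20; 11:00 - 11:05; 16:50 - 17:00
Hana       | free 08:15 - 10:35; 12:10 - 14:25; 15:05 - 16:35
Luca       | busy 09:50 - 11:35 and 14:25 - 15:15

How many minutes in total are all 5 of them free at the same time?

Carol free: 08:00-10:10, 11:55-17:00.
Chen free: 08:00-09:25, 11:45-14:35, 16:05-16:35 (invert busy blocks within the working day).
Nadia free: 08:20-11:00, 11:05-16:50 (invert busy blocks within the working day).
Hana free: 08:15-10:35, 12:10-14:25, 15:05-16:35.
Luca free: 08:00-09:50, 11:35-14:25, 15:15-17:00 (invert busy blocks within the working day).
Carol ∩ Chen: 08:00-09:25, 11:55-14:35, 16:05-16:35.
Carol ∩ Chen ∩ Nadia: 08:20-09:25, 11:55-14:35, 16:05-16:35.
Carol ∩ Chen ∩ Nadia ∩ Hana: 08:20-09:25, 12:10-14:25, 16:05-16:35.
Carol ∩ Chen ∩ Nadia ∩ Hana ∩ Luca: 08:20-09:25, 12:10-14:25, 16:05-16:35.
Summing the common windows: 65 + 135 + 30 = 230 minutes.

230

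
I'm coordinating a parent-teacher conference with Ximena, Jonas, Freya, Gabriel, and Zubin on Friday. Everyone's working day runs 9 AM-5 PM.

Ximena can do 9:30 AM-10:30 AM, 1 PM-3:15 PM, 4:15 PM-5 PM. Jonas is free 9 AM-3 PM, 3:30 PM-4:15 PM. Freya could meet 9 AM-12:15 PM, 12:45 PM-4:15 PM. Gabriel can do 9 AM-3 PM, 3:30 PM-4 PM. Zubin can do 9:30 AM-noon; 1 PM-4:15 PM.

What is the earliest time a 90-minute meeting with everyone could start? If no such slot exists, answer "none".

Ximena ∩ Jonas: 09:30-10:30, 13:00-15:00.
Ximena ∩ Jonas ∩ Freya: 09:30-10:30, 13:00-15:00.
Ximena ∩ Jonas ∩ Freya ∩ Gabriel: 09:30-10:30, 13:00-15:00.
Ximena ∩ Jonas ∩ Freya ∩ Gabriel ∩ Zubin: 09:30-10:30, 13:00-15:00.
The first common window of at least 90 minutes is 13:00-15:00, so the earliest start is 13:00.

13:00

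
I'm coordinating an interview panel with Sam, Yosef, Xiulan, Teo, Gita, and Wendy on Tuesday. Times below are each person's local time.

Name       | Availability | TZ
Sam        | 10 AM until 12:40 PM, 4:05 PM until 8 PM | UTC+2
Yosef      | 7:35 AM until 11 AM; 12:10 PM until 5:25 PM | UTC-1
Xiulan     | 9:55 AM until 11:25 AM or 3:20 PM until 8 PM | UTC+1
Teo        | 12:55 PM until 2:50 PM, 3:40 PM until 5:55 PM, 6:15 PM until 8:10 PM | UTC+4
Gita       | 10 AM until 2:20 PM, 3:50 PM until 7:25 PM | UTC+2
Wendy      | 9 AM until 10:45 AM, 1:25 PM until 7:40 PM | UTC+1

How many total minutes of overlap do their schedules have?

160

Sam in UTC: 08:00-10:40, 14:05-18:00 (subtract 2h to convert from UTC+2).
Yosef in UTC: 08:35-12:00, 13:10-18:25 (add 1h to convert from UTC-1).
Xiulan in UTC: 08:55-10:25, 14:20-19:00 (subtract 1h to convert from UTC+1).
Teo in UTC: 08:55-10:50, 11:40-13:55, 14:15-16:10 (subtract 4h to convert from UTC+4).
Gita in UTC: 08:00-12:20, 13:50-17:25 (subtract 2h to convert from UTC+2).
Wendy in UTC: 08:00-09:45, 12:25-18:40 (subtract 1h to convert from UTC+1).
Sam ∩ Yosef: 08:35-10:40, 14:05-18:00.
Sam ∩ Yosef ∩ Xiulan: 08:55-10:25, 14:20-18:00.
Sam ∩ Yosef ∩ Xiulan ∩ Teo: 08:55-10:25, 14:20-16:10.
Sam ∩ Yosef ∩ Xiulan ∩ Teo ∩ Gita: 08:55-10:25, 14:20-16:10.
Sam ∩ Yosef ∩ Xiulan ∩ Teo ∩ Gita ∩ Wendy: 08:55-09:45, 14:20-16:10.
Those are the intersection windows.
Summing the common windows: 50 + 110 = 160 minutes.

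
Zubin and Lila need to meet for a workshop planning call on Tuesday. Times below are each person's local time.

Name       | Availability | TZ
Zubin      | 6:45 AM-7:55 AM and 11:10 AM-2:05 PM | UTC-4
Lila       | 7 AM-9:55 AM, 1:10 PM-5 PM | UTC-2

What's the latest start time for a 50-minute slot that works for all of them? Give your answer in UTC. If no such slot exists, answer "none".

17:15

Zubin in UTC: 10:45-11:55, 15:10-18:05 (add 4h to convert from UTC-4).
Lila in UTC: 09:00-11:55, 15:10-19:00 (add 2h to convert from UTC-2).
Zubin ∩ Lila: 10:45-11:55, 15:10-18:05.
The last common window of at least 50 minutes is 15:10-18:05; a 50-minute meeting can start as late as 17:15 and still end by 18:05.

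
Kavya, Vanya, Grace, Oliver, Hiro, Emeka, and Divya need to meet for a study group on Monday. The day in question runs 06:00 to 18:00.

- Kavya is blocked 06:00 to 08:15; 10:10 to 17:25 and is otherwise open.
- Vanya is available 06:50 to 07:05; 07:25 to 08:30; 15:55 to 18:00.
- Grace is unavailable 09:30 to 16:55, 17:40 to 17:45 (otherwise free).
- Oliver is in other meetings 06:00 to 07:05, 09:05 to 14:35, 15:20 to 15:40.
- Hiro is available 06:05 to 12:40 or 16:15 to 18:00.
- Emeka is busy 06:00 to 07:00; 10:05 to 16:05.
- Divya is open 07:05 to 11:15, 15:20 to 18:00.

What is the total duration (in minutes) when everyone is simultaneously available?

Kavya free: 08:15-10:10, 17:25-18:00 (invert busy blocks within the working day).
Vanya free: 06:50-07:05, 07:25-08:30, 15:55-18:00.
Grace free: 06:00-09:30, 16:55-17:40, 17:45-18:00 (invert busy blocks within the working day).
Oliver free: 07:05-09:05, 14:35-15:20, 15:40-18:00 (invert busy blocks within the working day).
Hiro free: 06:05-12:40, 16:15-18:00.
Emeka free: 07:00-10:05, 16:05-18:00 (invert busy blocks within the working day).
Divya free: 07:05-11:15, 15:20-18:00.
Kavya ∩ Vanya: 08:15-08:30, 17:25-18:00.
Kavya ∩ Vanya ∩ Grace: 08:15-08:30, 17:25-17:40, 17:45-18:00.
Kavya ∩ Vanya ∩ Grace ∩ Oliver: 08:15-08:30, 17:25-17:40, 17:45-18:00.
Kavya ∩ Vanya ∩ Grace ∩ Oliver ∩ Hiro: 08:15-08:30, 17:25-17:40, 17:45-18:00.
Kavya ∩ Vanya ∩ Grace ∩ Oliver ∩ Hiro ∩ Emeka: 08:15-08:30, 17:25-17:40, 17:45-18:00.
Kavya ∩ Vanya ∩ Grace ∩ Oliver ∩ Hiro ∩ Emeka ∩ Divya: 08:15-08:30, 17:25-17:40, 17:45-18:00.
Summing the common windows: 15 + 15 + 15 = 45 minutes.

45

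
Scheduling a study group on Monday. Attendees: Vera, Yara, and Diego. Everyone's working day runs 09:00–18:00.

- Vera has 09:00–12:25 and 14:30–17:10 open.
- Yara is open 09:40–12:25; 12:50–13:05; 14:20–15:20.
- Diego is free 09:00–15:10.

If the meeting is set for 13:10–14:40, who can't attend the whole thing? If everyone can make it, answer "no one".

Vera, Yara

Vera: not fully free for 13:10-14:40. Yara: not fully free for 13:10-14:40. Diego: free for 13:10-14:40.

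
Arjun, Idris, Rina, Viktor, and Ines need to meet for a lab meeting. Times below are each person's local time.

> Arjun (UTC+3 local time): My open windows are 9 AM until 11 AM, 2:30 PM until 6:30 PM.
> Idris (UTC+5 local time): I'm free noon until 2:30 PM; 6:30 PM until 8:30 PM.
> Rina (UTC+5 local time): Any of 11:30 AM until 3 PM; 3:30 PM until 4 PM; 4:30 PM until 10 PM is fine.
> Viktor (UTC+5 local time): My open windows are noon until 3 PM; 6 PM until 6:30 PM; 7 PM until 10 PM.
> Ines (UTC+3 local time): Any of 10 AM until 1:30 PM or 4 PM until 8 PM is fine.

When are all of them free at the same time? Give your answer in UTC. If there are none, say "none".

07:00-08:00, 14:00-15:30

Arjun in UTC: 06:00-08:00, 11:30-15:30 (subtract 3h to convert from UTC+3).
Idris in UTC: 07:00-09:30, 13:30-15:30 (subtract 5h to convert from UTC+5).
Rina in UTC: 06:30-10:00, 10:30-11:00, 11:30-17:00 (subtract 5h to convert from UTC+5).
Viktor in UTC: 07:00-10:00, 13:00-13:30, 14:00-17:00 (subtract 5h to convert from UTC+5).
Ines in UTC: 07:00-10:30, 13:00-17:00 (subtract 3h to convert from UTC+3).
Arjun ∩ Idris: 07:00-08:00, 13:30-15:30.
Arjun ∩ Idris ∩ Rina: 07:00-08:00, 13:30-15:30.
Arjun ∩ Idris ∩ Rina ∩ Viktor: 07:00-08:00, 14:00-15:30.
Arjun ∩ Idris ∩ Rina ∩ Viktor ∩ Ines: 07:00-08:00, 14:00-15:30.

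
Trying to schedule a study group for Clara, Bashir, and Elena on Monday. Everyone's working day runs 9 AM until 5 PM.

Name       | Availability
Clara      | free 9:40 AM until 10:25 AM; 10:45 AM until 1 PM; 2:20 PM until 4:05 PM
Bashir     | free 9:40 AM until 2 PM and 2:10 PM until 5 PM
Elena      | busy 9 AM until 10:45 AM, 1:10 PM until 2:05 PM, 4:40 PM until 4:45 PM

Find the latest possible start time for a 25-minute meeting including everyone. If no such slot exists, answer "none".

15:40

Clara free: 09:40-10:25, 10:45-13:00, 14:20-16:05.
Bashir free: 09:40-14:00, 14:10-17:00.
Elena free: 10:45-13:10, 14:05-16:40, 16:45-17:00 (invert busy blocks within the working day).
Clara ∩ Bashir: 09:40-10:25, 10:45-13:00, 14:20-16:05.
Clara ∩ Bashir ∩ Elena: 10:45-13:00, 14:20-16:05.
The last common window of at least 25 minutes is 14:20-16:05; a 25-minute meeting can start as late as 15:40 and still end by 16:05.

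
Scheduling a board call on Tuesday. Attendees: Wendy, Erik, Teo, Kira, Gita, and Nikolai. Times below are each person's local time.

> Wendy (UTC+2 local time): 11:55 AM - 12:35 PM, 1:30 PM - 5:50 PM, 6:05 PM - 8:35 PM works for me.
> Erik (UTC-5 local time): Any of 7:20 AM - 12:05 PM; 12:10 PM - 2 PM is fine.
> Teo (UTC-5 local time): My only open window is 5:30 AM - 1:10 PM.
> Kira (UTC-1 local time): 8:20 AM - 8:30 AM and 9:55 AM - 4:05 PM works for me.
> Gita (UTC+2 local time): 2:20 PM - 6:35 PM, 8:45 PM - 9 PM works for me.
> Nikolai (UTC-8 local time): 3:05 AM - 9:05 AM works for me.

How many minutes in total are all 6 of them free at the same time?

240

Wendy in UTC: 09:55-10:35, 11:30-15:50, 16:05-18:35 (subtract 2h to convert from UTC+2).
Erik in UTC: 12:20-17:05, 17:10-19:00 (add 5h to convert from UTC-5).
Teo in UTC: 10:30-18:10 (add 5h to convert from UTC-5).
Kira in UTC: 09:20-09:30, 10:55-17:05 (add 1h to convert from UTC-1).
Gita in UTC: 12:20-16:35, 18:45-19:00 (subtract 2h to convert from UTC+2).
Nikolai in UTC: 11:05-17:05 (add 8h to convert from UTC-8).
Wendy ∩ Erik: 12:20-15:50, 16:05-17:05, 17:10-18:35.
Wendy ∩ Erik ∩ Teo: 12:20-15:50, 16:05-17:05, 17:10-18:10.
Wendy ∩ Erik ∩ Teo ∩ Kira: 12:20-15:50, 16:05-17:05.
Wendy ∩ Erik ∩ Teo ∩ Kira ∩ Gita: 12:20-15:50, 16:05-16:35.
Wendy ∩ Erik ∩ Teo ∩ Kira ∩ Gita ∩ Nikolai: 12:20-15:50, 16:05-16:35.
Summing the common windows: 210 + 30 = 240 minutes.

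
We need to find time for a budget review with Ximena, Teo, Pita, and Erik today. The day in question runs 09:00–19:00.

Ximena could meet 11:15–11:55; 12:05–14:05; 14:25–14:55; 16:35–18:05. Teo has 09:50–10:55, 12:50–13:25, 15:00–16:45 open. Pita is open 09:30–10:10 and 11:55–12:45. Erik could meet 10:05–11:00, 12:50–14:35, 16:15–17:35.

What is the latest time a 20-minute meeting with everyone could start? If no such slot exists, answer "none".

Ximena ∩ Teo: 12:50-13:25, 16:35-16:45.
Ximena ∩ Teo ∩ Pita: ∅.
Ximena ∩ Teo ∩ Pita ∩ Erik: ∅.
There is no time when everyone is free.
No common window is at least 20 minutes long.

none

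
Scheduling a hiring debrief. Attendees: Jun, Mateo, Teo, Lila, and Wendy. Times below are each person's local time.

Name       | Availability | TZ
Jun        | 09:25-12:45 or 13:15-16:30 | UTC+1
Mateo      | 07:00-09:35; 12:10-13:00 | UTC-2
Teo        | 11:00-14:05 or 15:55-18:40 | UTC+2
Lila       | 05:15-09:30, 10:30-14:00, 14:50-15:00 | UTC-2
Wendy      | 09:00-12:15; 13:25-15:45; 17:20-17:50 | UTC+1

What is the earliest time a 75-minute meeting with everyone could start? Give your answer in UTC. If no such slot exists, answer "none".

09:00

Jun in UTC: 08:25-11:45, 12:15-15:30 (subtract 1h to convert from UTC+1).
Mateo in UTC: 09:00-11:35, 14:10-15:00 (add 2h to convert from UTC-2).
Teo in UTC: 09:00-12:05, 13:55-16:40 (subtract 2h to convert from UTC+2).
Lila in UTC: 07:15-11:30, 12:30-16:00, 16:50-17:00 (add 2h to convert from UTC-2).
Wendy in UTC: 08:00-11:15, 12:25-14:45, 16:20-16:50 (subtract 1h to convert from UTC+1).
Jun ∩ Mateo: 09:00-11:35, 14:10-15:00.
Jun ∩ Mateo ∩ Teo: 09:00-11:35, 14:10-15:00.
Jun ∩ Mateo ∩ Teo ∩ Lila: 09:00-11:30, 14:10-15:00.
Jun ∩ Mateo ∩ Teo ∩ Lila ∩ Wendy: 09:00-11:15, 14:10-14:45.
The first common window of at least 75 minutes is 09:00-11:15, so the earliest start is 09:00.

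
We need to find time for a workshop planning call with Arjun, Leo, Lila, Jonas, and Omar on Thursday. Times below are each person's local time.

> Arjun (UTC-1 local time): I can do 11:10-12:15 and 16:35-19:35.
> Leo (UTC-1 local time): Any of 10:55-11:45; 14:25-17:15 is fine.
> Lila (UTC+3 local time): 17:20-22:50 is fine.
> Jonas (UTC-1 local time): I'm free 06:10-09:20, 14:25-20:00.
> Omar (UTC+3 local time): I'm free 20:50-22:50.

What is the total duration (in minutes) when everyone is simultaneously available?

25

Arjun in UTC: 12:10-13:15, 17:35-20:35 (add 1h to convert from UTC-1).
Leo in UTC: 11:55-12:45, 15:25-18:15 (add 1h to convert from UTC-1).
Lila in UTC: 14:20-19:50 (subtract 3h to convert from UTC+3).
Jonas in UTC: 07:10-10:20, 15:25-21:00 (add 1h to convert from UTC-1).
Omar in UTC: 17:50-19:50 (subtract 3h to convert from UTC+3).
Arjun ∩ Leo: 12:10-12:45, 17:35-18:15.
Arjun ∩ Leo ∩ Lila: 17:35-18:15.
Arjun ∩ Leo ∩ Lila ∩ Jonas: 17:35-18:15.
Arjun ∩ Leo ∩ Lila ∩ Jonas ∩ Omar: 17:50-18:15.
Those are the intersection windows.
That's a single block of 25 minutes.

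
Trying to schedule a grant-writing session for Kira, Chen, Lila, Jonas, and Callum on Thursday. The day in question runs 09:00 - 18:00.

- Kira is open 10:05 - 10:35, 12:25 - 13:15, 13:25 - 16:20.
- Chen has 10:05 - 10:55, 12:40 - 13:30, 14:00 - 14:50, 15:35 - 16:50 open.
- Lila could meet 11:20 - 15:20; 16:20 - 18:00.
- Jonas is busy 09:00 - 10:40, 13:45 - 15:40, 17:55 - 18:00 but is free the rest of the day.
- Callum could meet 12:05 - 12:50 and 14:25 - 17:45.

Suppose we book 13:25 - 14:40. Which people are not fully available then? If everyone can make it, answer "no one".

Callum, Chen, Jonas

Kira free: 10:05-10:35, 12:25-13:15, 13:25-16:20.
Chen free: 10:05-10:55, 12:40-13:30, 14:00-14:50, 15:35-16:50.
Lila free: 11:20-15:20, 16:20-18:00.
Jonas free: 10:40-13:45, 15:40-17:55 (invert busy blocks within the working day).
Callum free: 12:05-12:50, 14:25-17:45.
Kira: free for 13:25-14:40. Chen: not fully free for 13:25-14:40. Lila: free for 13:25-14:40. Jonas: not fully free for 13:25-14:40. Callum: not fully free for 13:25-14:40.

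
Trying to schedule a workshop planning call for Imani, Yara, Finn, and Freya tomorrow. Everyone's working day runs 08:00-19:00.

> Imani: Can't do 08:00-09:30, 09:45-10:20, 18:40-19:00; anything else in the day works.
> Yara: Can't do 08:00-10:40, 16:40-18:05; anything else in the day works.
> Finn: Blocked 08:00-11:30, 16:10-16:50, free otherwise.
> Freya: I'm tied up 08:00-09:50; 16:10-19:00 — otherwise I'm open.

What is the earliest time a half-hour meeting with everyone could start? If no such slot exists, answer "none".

Imani free: 09:30-09:45, 10:20-18:40 (invert busy blocks within the working day).
Yara free: 10:40-16:40, 18:05-19:00 (invert busy blocks within the working day).
Finn free: 11:30-16:10, 16:50-19:00 (invert busy blocks within the working day).
Freya free: 09:50-16:10 (invert busy blocks within the working day).
Imani ∩ Yara: 10:40-16:40, 18:05-18:40.
Imani ∩ Yara ∩ Finn: 11:30-16:10, 18:05-18:40.
Imani ∩ Yara ∩ Finn ∩ Freya: 11:30-16:10.
Those are the intersection windows.
The first common window of at least 30 minutes is 11:30-16:10, so the earliest start is 11:30.

11:30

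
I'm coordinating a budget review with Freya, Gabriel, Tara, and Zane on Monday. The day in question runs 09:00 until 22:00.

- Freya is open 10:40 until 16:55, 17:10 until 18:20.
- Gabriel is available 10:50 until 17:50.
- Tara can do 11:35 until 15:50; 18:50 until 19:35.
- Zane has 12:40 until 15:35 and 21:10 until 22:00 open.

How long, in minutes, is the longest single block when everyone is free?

175

Freya ∩ Gabriel: 10:50-16:55, 17:10-17:50.
Freya ∩ Gabriel ∩ Tara: 11:35-15:50.
Freya ∩ Gabriel ∩ Tara ∩ Zane: 12:40-15:35.
So the common availability across everyone is 12:40-15:35.
The longest is 12:40-15:35 at 175 minutes.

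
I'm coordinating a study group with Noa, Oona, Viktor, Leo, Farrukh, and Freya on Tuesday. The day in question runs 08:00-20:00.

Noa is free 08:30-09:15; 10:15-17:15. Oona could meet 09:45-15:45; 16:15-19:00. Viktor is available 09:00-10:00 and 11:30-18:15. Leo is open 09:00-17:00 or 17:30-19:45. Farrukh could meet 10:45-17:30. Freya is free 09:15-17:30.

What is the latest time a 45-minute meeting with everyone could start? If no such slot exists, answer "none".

16:15

Noa ∩ Oona: 10:15-15:45, 16:15-17:15.
Noa ∩ Oona ∩ Viktor: 11:30-15:45, 16:15-17:15.
Noa ∩ Oona ∩ Viktor ∩ Leo: 11:30-15:45, 16:15-17:00.
Noa ∩ Oona ∩ Viktor ∩ Leo ∩ Farrukh: 11:30-15:45, 16:15-17:00.
Noa ∩ Oona ∩ Viktor ∩ Leo ∩ Farrukh ∩ Freya: 11:30-15:45, 16:15-17:00.
So the common availability across everyone is 11:30-15:45, 16:15-17:00.
The last common window of at least 45 minutes is 16:15-17:00; a 45-minute meeting can start as late as 16:15 and still end by 17:00.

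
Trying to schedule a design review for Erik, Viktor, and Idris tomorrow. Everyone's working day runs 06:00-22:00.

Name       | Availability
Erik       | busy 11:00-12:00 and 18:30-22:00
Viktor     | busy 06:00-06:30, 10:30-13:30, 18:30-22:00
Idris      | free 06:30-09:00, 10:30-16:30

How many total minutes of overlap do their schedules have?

Erik free: 06:00-11:00, 12:00-18:30 (invert busy blocks within the working day).
Viktor free: 06:30-10:30, 13:30-18:30 (invert busy blocks within the working day).
Idris free: 06:30-09:00, 10:30-16:30.
Erik ∩ Viktor: 06:30-10:30, 13:30-18:30.
Erik ∩ Viktor ∩ Idris: 06:30-09:00, 13:30-16:30.
Summing the common windows: 150 + 180 = 330 minutes.

330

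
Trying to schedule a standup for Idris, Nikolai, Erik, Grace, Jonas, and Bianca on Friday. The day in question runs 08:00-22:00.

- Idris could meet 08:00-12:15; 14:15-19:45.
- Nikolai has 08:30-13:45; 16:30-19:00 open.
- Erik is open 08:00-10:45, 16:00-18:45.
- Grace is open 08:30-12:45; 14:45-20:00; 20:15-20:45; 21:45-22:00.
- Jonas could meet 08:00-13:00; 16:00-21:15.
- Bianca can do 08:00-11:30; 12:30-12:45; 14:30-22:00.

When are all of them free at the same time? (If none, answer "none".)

08:30-10:45, 16:30-18:45

Idris ∩ Nikolai: 08:30-12:15, 16:30-19:00.
Idris ∩ Nikolai ∩ Erik: 08:30-10:45, 16:30-18:45.
Idris ∩ Nikolai ∩ Erik ∩ Grace: 08:30-10:45, 16:30-18:45.
Idris ∩ Nikolai ∩ Erik ∩ Grace ∩ Jonas: 08:30-10:45, 16:30-18:45.
Idris ∩ Nikolai ∩ Erik ∩ Grace ∩ Jonas ∩ Bianca: 08:30-10:45, 16:30-18:45.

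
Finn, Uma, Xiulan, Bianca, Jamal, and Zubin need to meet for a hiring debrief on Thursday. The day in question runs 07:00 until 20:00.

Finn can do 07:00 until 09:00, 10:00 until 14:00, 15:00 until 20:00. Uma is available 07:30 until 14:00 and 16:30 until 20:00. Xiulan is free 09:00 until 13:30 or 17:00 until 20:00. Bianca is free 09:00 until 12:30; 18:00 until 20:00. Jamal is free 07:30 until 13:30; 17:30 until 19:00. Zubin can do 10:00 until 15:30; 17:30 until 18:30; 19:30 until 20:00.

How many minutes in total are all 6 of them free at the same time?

180

Finn ∩ Uma: 07:30-09:00, 10:00-14:00, 16:30-20:00.
Finn ∩ Uma ∩ Xiulan: 10:00-13:30, 17:00-20:00.
Finn ∩ Uma ∩ Xiulan ∩ Bianca: 10:00-12:30, 18:00-20:00.
Finn ∩ Uma ∩ Xiulan ∩ Bianca ∩ Jamal: 10:00-12:30, 18:00-19:00.
Finn ∩ Uma ∩ Xiulan ∩ Bianca ∩ Jamal ∩ Zubin: 10:00-12:30, 18:00-18:30.
So the common availability across everyone is 10:00-12:30, 18:00-18:30.
Summing the common windows: 150 + 30 = 180 minutes.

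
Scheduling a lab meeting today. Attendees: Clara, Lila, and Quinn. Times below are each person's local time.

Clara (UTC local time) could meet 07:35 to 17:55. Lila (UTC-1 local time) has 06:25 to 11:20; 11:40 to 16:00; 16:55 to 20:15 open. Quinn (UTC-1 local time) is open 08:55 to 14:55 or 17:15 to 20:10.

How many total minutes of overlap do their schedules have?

340

Clara in UTC: 07:35-17:55.
Lila in UTC: 07:25-12:20, 12:40-17:00, 17:55-21:15 (add 1h to convert from UTC-1).
Quinn in UTC: 09:55-15:55, 18:15-21:10 (add 1h to convert from UTC-1).
Clara ∩ Lila: 07:35-12:20, 12:40-17:00.
Clara ∩ Lila ∩ Quinn: 09:55-12:20, 12:40-15:55.
So the common availability across everyone is 09:55-12:20, 12:40-15:55.
Summing the common windows: 145 + 195 = 340 minutes.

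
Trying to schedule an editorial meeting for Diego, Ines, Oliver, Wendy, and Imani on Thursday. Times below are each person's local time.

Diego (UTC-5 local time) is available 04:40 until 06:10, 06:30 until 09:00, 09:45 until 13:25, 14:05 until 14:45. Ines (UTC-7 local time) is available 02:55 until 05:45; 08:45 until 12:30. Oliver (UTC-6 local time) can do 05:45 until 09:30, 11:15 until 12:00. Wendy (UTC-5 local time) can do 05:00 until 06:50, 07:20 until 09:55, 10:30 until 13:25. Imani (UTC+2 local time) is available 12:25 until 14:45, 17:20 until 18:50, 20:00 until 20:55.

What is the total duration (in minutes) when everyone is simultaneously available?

30

Diego in UTC: 09:40-11:10, 11:30-14:00, 14:45-18:25, 19:05-19:45 (add 5h to convert from UTC-5).
Ines in UTC: 09:55-12:45, 15:45-19:30 (add 7h to convert from UTC-7).
Oliver in UTC: 11:45-15:30, 17:15-18:00 (add 6h to convert from UTC-6).
Wendy in UTC: 10:00-11:50, 12:20-14:55, 15:30-18:25 (add 5h to convert from UTC-5).
Imani in UTC: 10:25-12:45, 15:20-16:50, 18:00-18:55 (subtract 2h to convert from UTC+2).
Diego ∩ Ines: 09:55-11:10, 11:30-12:45, 15:45-18:25, 19:05-19:30.
Diego ∩ Ines ∩ Oliver: 11:45-12:45, 17:15-18:00.
Diego ∩ Ines ∩ Oliver ∩ Wendy: 11:45-11:50, 12:20-12:45, 17:15-18:00.
Diego ∩ Ines ∩ Oliver ∩ Wendy ∩ Imani: 11:45-11:50, 12:20-12:45.
So the common availability across everyone is 11:45-11:50, 12:20-12:45.
Summing the common windows: 5 + 25 = 30 minutes.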